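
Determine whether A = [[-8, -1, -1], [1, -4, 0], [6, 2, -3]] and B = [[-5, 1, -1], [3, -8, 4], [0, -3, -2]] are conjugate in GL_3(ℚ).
Two matrices over a field are similar if and only if they have the same invariant factors.

Both A and B have characteristic polynomial (x + 5)^3 and minimal polynomial (x + 5)^3. Computing further, both have invariant factors (x + 5)^3. Hence A and B are similar.

Yes.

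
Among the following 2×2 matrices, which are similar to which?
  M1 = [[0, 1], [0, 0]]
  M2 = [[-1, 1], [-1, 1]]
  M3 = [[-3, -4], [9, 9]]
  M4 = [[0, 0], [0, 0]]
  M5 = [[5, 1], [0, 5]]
4 classes: {M1, M2}, {M3}, {M4}, {M5}

Characteristic polynomials: χ_{M1} = x^2, χ_{M2} = x^2, χ_{M3} = (x - 3)^2, χ_{M4} = x^2, χ_{M5} = (x - 5)^2.

{M1, M2}: invariant factors x^2.

{M3}: invariant factors (x - 3)^2.

{M4}: invariant factors x, x.

{M5}: invariant factors (x - 5)^2.

Matrices are similar if and only if their invariant-factor lists agree; the partition into similarity classes is {M1, M2}, {M3}, {M4}, {M5}.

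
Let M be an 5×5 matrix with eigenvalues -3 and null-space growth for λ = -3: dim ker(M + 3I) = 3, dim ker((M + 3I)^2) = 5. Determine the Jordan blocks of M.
λ = -3: successive nullity increments [3, 2] count blocks of size ≥ k; block sizes are [2, 2, 1].

Jordan blocks: (-3, 2), (-3, 2), (-3, 1)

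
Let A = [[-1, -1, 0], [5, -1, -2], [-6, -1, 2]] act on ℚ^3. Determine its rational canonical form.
R = [[0, 0, 2], [1, 0, 0], [0, 1, 0]]

The invariant factors of A (the non-unit diagonal entries of the Smith normal form of xI - A over ℚ[x]) are x^3 - 2, each dividing the next. The characteristic polynomial is their product, x^3 - 2.

The rational canonical form is the block-diagonal matrix of companion matrices C(f_i):
R = [[0, 0, 2], [1, 0, 0], [0, 1, 0]].

Note the characteristic polynomial does not split into linear factors over ℚ, so A has no Jordan form over ℚ; the rational canonical form exists over any field.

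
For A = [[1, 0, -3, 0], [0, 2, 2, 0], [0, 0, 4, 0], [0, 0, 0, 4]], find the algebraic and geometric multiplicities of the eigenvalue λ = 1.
algebraic multiplicity 1, geometric multiplicity 1

The characteristic polynomial is (x - 4)^2(x - 2)(x - 1), so the factor x - 1 appears with exponent 1: the algebraic multiplicity is 1.

rank(A - I) = 3, so the eigenspace has dimension 4 - 3 = 1: the geometric multiplicity is 1.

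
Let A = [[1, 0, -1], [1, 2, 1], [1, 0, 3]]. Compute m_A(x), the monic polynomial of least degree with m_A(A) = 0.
The characteristic polynomial factors as (x - 2)^3. The minimal polynomial is ∏(x - λ)^{k_λ} where k_λ is the size of the largest Jordan block at λ.

For λ = 2: rank(A - 2I) = 1, and the largest Jordan block has size 2 (the smallest k with rank((A - 2I)^k) = rank((A - 2I)^(k+1))).

So m_A(x) = (x - 2)^2.

m_A(x) = (x - 2)^2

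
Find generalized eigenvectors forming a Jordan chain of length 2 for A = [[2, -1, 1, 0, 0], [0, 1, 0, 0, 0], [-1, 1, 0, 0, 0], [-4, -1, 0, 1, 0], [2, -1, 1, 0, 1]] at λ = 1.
We seek v_1 ∈ ker((A - I)^2) \ ker(A - I), then set v_{i+1} = (A - I) v_i.

One such chain is v_1 = [[0, -1, -1, 2, 1]]^T, v_2 = [[0, 0, 0, 1, 0]]^T. Check: (A - I) v_2 = [[0, 0, 0, 0, 0]]^T = 0.

v_1 = [[0, -1, -1, 2, 1]]^T, v_2 = [[0, 0, 0, 1, 0]]^T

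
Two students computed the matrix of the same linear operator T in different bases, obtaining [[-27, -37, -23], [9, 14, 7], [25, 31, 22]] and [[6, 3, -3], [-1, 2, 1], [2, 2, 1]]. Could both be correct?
No.

Both have characteristic polynomial (x - 3)^3, but the minimal polynomial of A is (x - 3)^3 while the minimal polynomial of B is (x - 3)^2. The minimal polynomial is a similarity invariant, so A and B are not similar.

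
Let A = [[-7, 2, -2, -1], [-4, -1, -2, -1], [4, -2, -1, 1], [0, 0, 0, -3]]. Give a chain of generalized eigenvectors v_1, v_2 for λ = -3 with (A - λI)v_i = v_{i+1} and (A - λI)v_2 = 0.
We seek v_1 ∈ ker((A + 3I)^2) \ ker(A + 3I), then set v_{i+1} = (A + 3I) v_i.

One such chain is v_1 = [[-1, 0, 1, 1]]^T, v_2 = [[1, 1, -1, 0]]^T. Check: (A + 3I) v_2 = [[0, 0, 0, 0]]^T = 0.

v_1 = [[-1, 0, 1, 1]]^T, v_2 = [[1, 1, -1, 0]]^T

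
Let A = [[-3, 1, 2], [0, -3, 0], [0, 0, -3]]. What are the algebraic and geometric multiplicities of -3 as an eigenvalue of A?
algebraic multiplicity 3, geometric multiplicity 2

The characteristic polynomial is (x + 3)^3, so the factor x + 3 appears with exponent 3: the algebraic multiplicity is 3.

rank(A + 3I) = 1, so the eigenspace has dimension 3 - 1 = 2: the geometric multiplicity is 2.

Since 2 < 3, A is not diagonalizable.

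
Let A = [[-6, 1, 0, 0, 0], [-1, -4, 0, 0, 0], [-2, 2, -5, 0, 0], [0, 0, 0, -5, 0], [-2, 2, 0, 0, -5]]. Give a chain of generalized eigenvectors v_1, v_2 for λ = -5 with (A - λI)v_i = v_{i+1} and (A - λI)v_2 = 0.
We seek v_1 ∈ ker((A + 5I)^2) \ ker(A + 5I), then set v_{i+1} = (A + 5I) v_i.

One such chain is v_1 = [[2, 3, 4, 0, 4]]^T, v_2 = [[1, 1, 2, 0, 2]]^T. Check: (A + 5I) v_2 = [[0, 0, 0, 0, 0]]^T = 0.

v_1 = [[2, 3, 4, 0, 4]]^T, v_2 = [[1, 1, 2, 0, 2]]^T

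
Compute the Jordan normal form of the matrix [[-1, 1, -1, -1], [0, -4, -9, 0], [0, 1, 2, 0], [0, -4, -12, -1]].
J = [[-1, 1, 0, 0], [0, -1, 0, 0], [0, 0, -1, 1], [0, 0, 0, -1]]

The characteristic polynomial is det(xI - A) = (x + 1)^4, so the eigenvalues are -1 (algebraic multiplicity 4).

For λ = -1: rank(A + I) = 2, rank((A + I)^2) = 0. The eigenspace has dimension 4 - 2 = 2, so there are 2 Jordan blocks; the rank sequence gives block sizes [2, 2].

Assembling the blocks gives the Jordan form J above.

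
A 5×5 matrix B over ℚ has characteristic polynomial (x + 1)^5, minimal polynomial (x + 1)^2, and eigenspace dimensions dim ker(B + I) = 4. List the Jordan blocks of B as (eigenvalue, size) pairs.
λ = -1: algebraic multiplicity 5 (exponent in χ_B), largest block size 2 (exponent in m_B), 4 blocks (geometric multiplicity). These force block sizes [2, 1, 1, 1].

Jordan blocks: (-1, 2), (-1, 1), (-1, 1), (-1, 1)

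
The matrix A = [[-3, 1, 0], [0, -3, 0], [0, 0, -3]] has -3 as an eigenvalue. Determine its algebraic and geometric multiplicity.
algebraic multiplicity 3, geometric multiplicity 2

The characteristic polynomial is (x + 3)^3, so the factor x + 3 appears with exponent 3: the algebraic multiplicity is 3.

rank(A + 3I) = 1, so the eigenspace has dimension 3 - 1 = 2: the geometric multiplicity is 2.

Since 2 < 3, A is not diagonalizable.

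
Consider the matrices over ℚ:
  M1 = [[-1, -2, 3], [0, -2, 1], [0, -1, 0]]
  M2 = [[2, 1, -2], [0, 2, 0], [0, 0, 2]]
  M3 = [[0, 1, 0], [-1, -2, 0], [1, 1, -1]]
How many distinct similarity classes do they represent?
3 classes: {M1}, {M2}, {M3}

Characteristic polynomials: χ_{M1} = (x + 1)^3, χ_{M2} = (x - 2)^3, χ_{M3} = (x + 1)^3.

{M1}: invariant factors (x + 1)^3.

{M2}: invariant factors x - 2, (x - 2)^2.

{M3}: invariant factors x + 1, (x + 1)^2.

Matrices are similar if and only if their invariant-factor lists agree; the partition into similarity classes is {M1}, {M2}, {M3}.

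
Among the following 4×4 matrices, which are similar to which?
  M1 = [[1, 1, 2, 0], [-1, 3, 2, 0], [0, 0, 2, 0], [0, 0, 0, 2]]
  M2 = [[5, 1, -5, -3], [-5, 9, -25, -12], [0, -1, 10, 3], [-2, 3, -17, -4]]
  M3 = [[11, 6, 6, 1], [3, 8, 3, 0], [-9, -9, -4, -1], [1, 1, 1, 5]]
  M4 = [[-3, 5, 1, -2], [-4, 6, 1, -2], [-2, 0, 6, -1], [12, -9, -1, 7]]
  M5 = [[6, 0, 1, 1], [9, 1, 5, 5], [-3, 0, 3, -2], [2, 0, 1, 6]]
3 classes: {M1}, {M2, M3}, {M4, M5}

Characteristic polynomials: χ_{M1} = (x - 2)^4, χ_{M2} = (x - 5)^4, χ_{M3} = (x - 5)^4, χ_{M4} = (x - 5)^3(x - 1), χ_{M5} = (x - 5)^3(x - 1).

{M1}: invariant factors x - 2, x - 2, (x - 2)^2.

{M2, M3}: invariant factors x - 5, (x - 5)^3.

{M4, M5}: invariant factors (x - 5)^3(x - 1).

Matrices are similar if and only if their invariant-factor lists agree; the partition into similarity classes is {M1}, {M2, M3}, {M4, M5}.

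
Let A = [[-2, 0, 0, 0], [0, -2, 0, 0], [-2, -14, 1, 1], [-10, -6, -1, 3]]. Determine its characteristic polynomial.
χ_A(x) = (x - 2)^2(x + 2)^2

xI - A = [[x + 2, 0, 0, 0], [0, x + 2, 0, 0], [2, 14, x - 1, -1], [10, 6, 1, x - 3]].

Expanding det(xI - A) along the first row:
det(xI - A) = + (x + 2)·det([[x + 2, 0, 0], [14, x - 1, -1], [6, 1, x - 3]]) - (0)·det([[0, 0, 0], [2, x - 1, -1], [10, 1, x - 3]]) + (0)·det([[0, x + 2, 0], [2, 14, -1], [10, 6, x - 3]]) - (0)·det([[0, x + 2, 0], [2, 14, x - 1], [10, 6, 1]]).

Evaluating gives χ_A(x) = x^4 - 8x^2 + 16 = (x - 2)^2(x + 2)^2.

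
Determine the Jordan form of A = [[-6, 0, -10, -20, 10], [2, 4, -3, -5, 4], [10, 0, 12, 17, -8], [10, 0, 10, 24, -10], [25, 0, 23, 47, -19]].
The characteristic polynomial is det(xI - A) = (x - 4)^4(x + 1), so the eigenvalues are -1 (algebraic multiplicity 1), 4 (algebraic multiplicity 4).

For λ = -1: algebraic multiplicity 1 gives one 1×1 block.

For λ = 4: rank(A - 4I) = 3, rank((A - 4I)^2) = 2, rank((A - 4I)^3) = 1. The eigenspace has dimension 5 - 3 = 2, so there are 2 Jordan blocks; the rank sequence gives block sizes [3, 1].

Assembling the blocks gives the Jordan form J above.

J = [[-1, 0, 0, 0, 0], [0, 4, 1, 0, 0], [0, 0, 4, 1, 0], [0, 0, 0, 4, 0], [0, 0, 0, 0, 4]]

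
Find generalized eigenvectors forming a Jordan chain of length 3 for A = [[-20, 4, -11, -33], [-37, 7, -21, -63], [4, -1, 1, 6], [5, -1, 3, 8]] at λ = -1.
We seek v_1 ∈ ker((A + I)^3) \ ker((A + I)^2), then set v_{i+1} = (A + I) v_i.

One such chain is v_1 = [[-1, -1, 2, 0]]^T, v_2 = [[-7, -13, 1, 2]]^T, v_3 = [[4, 8, -1, -1]]^T. Check: (A + I) v_3 = [[0, 0, 0, 0]]^T = 0.

v_1 = [[-1, -1, 2, 0]]^T, v_2 = [[-7, -13, 1, 2]]^T, v_3 = [[4, 8, -1, -1]]^T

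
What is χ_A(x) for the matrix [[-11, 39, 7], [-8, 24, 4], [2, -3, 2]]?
xI - A = [[x + 11, -39, -7], [8, x - 24, -4], [-2, 3, x - 2]].

Expanding det(xI - A) along the first row:
det(xI - A) = + (x + 11)·det([[x - 24, -4], [3, x - 2]]) - (-39)·det([[8, -4], [-2, x - 2]]) + (-7)·det([[8, x - 24], [-2, 3]]).

Evaluating gives χ_A(x) = x^3 - 15x^2 + 72x - 108 = (x - 6)^2(x - 3).

χ_A(x) = (x - 6)^2(x - 3)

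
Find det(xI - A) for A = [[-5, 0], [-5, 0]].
xI - A = [[x + 5, 0], [5, x]].

Expanding det(xI - A) along the first row:
det(xI - A) = + (x + 5)·det([[x]]) - (0)·det([[5]]).

Evaluating gives χ_A(x) = x^2 + 5x = x(x + 5).

χ_A(x) = x(x + 5)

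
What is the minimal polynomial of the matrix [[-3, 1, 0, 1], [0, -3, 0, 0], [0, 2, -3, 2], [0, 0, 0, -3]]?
The characteristic polynomial factors as (x + 3)^4. The minimal polynomial is ∏(x - λ)^{k_λ} where k_λ is the size of the largest Jordan block at λ.

For λ = -3: rank(A + 3I) = 1, and the largest Jordan block has size 2 (the smallest k with rank((A + 3I)^k) = rank((A + 3I)^(k+1))).

So m_A(x) = (x + 3)^2.

m_A(x) = (x + 3)^2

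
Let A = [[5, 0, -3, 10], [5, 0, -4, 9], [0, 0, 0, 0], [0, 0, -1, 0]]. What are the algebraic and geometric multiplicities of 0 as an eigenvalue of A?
The characteristic polynomial is x^3(x - 5), so the factor x appears with exponent 3: the algebraic multiplicity is 3.

rank(A) = 3, so the eigenspace has dimension 4 - 3 = 1: the geometric multiplicity is 1.

Since 1 < 3, A is not diagonalizable.

algebraic multiplicity 3, geometric multiplicity 1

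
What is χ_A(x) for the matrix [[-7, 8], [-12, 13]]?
xI - A = [[x + 7, -8], [12, x - 13]].

Expanding det(xI - A) along the first row:
det(xI - A) = + (x + 7)·det([[x - 13]]) - (-8)·det([[12]]).

Evaluating gives χ_A(x) = x^2 - 6x + 5 = (x - 5)(x - 1).

χ_A(x) = (x - 5)(x - 1)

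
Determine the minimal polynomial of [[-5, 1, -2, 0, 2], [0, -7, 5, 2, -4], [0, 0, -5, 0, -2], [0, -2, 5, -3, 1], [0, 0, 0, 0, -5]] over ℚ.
m_A(x) = (x + 5)^3

The characteristic polynomial factors as (x + 5)^5. The minimal polynomial is ∏(x - λ)^{k_λ} where k_λ is the size of the largest Jordan block at λ.

For λ = -5: rank(A + 5I) = 3, and the largest Jordan block has size 3 (the smallest k with rank((A + 5I)^k) = rank((A + 5I)^(k+1))).

So m_A(x) = (x + 5)^3.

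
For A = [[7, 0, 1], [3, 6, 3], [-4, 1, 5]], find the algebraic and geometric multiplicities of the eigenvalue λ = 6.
The characteristic polynomial is (x - 6)^3, so the factor x - 6 appears with exponent 3: the algebraic multiplicity is 3.

rank(A - 6I) = 2, so the eigenspace has dimension 3 - 2 = 1: the geometric multiplicity is 1.

Since 1 < 3, A is not diagonalizable.

algebraic multiplicity 3, geometric multiplicity 1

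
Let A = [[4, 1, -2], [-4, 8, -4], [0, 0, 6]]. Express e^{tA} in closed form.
A has Jordan form J = [[6, 1, 0], [0, 6, 0], [0, 0, 6]] with A = PJP^{-1}, so e^{tA} = P e^{tJ} P^{-1}.

For a Jordan block J_k(λ), e^{tJ_k(λ)} = e^{λt} · (I + tN + t^2 N^2/2! + ... + t^{k-1} N^{k-1}/(k-1)!) where N is the nilpotent superdiagonal part.

Assembling the blocks and conjugating back gives the entries of e^{tA} as shown above.

e^{tA} = [[(1 - 2*t)*e^{6*t}, t*e^{6*t}, -2*t*e^{6*t}], [-4*t*e^{6*t}, (2*t + 1)*e^{6*t}, -4*t*e^{6*t}], [0, 0, e^{6*t}]]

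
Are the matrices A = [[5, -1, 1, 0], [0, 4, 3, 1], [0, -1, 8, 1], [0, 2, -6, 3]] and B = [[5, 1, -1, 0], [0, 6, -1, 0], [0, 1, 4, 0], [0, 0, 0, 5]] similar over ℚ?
No.

Both have characteristic polynomial (x - 5)^4 and minimal polynomial (x - 5)^2. But rank(A - 5I) = 2 for A while rank(B - 5I) = 1 for B, so the number of Jordan blocks at λ = 5 differs. A and B are not similar.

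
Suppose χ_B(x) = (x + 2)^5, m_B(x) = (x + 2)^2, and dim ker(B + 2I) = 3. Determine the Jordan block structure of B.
λ = -2: algebraic multiplicity 5 (exponent in χ_B), largest block size 2 (exponent in m_B), 3 blocks (geometric multiplicity). These force block sizes [2, 2, 1].

Jordan blocks: (-2, 2), (-2, 2), (-2, 1)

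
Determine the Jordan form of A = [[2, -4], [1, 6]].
The characteristic polynomial is det(xI - A) = (x - 4)^2, so the eigenvalues are 4 (algebraic multiplicity 2).

For λ = 4: rank(A - 4I) = 1, rank((A - 4I)^2) = 0. The eigenspace has dimension 2 - 1 = 1, so there is 1 Jordan block; the rank sequence gives block sizes [2].

Assembling the blocks gives the Jordan form J above.

J = [[4, 1], [0, 4]]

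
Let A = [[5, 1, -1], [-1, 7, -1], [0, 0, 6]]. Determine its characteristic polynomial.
χ_A(x) = (x - 6)^3

xI - A = [[x - 5, -1, 1], [1, x - 7, 1], [0, 0, x - 6]].

Expanding det(xI - A) along the first row:
det(xI - A) = + (x - 5)·det([[x - 7, 1], [0, x - 6]]) - (-1)·det([[1, 1], [0, x - 6]]) + (1)·det([[1, x - 7], [0, 0]]).

Evaluating gives χ_A(x) = x^3 - 18x^2 + 108x - 216 = (x - 6)^3.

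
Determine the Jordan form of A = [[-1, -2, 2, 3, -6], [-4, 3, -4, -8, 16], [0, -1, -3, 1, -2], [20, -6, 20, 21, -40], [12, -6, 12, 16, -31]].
J = [[-3, 1, 0, 0, 0], [0, -3, 0, 0, 0], [0, 0, -3, 1, 0], [0, 0, 0, -3, 0], [0, 0, 0, 0, 1]]

The characteristic polynomial is det(xI - A) = (x - 1)(x + 3)^4, so the eigenvalues are -3 (algebraic multiplicity 4), 1 (algebraic multiplicity 1).

For λ = -3: rank(A + 3I) = 3, rank((A + 3I)^2) = 1. The eigenspace has dimension 5 - 3 = 2, so there are 2 Jordan blocks; the rank sequence gives block sizes [2, 2].

For λ = 1: algebraic multiplicity 1 gives one 1×1 block.

Assembling the blocks gives the Jordan form J above.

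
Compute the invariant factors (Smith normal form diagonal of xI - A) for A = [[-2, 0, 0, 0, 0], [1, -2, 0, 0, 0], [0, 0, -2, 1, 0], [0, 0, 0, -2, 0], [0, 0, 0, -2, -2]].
x + 2, (x + 2)^2, (x + 2)^2

The Jordan structure of A has elementary divisors (x + 2)^2, (x + 2)^2, (x + 2). Arranging the block sizes at each eigenvalue in decreasing order and taking row products gives the invariant factors.

Invariant factors (smallest first, each dividing the next): x + 2, (x + 2)^2, (x + 2)^2.

Check: the last factor (x + 2)^2 is the minimal polynomial, and the product (x + 2)^5 is the characteristic polynomial.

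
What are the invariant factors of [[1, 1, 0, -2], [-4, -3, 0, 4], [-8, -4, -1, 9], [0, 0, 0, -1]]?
(x + 1)^2, (x + 1)^2

The Jordan structure of A has elementary divisors (x + 1)^2, (x + 1)^2. Arranging the block sizes at each eigenvalue in decreasing order and taking row products gives the invariant factors.

Invariant factors (smallest first, each dividing the next): (x + 1)^2, (x + 1)^2.

Check: the last factor (x + 1)^2 is the minimal polynomial, and the product (x + 1)^4 is the characteristic polynomial.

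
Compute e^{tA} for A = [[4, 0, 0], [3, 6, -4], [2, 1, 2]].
A has Jordan form J = [[4, 1, 0], [0, 4, 1], [0, 0, 4]] with A = PJP^{-1}, so e^{tA} = P e^{tJ} P^{-1}.

For a Jordan block J_k(λ), e^{tJ_k(λ)} = e^{λt} · (I + tN + t^2 N^2/2! + ... + t^{k-1} N^{k-1}/(k-1)!) where N is the nilpotent superdiagonal part.

Assembling the blocks and conjugating back gives the entries of e^{tA} as shown above.

e^{tA} = [[e^{4*t}, 0, 0], [t*(3 - t)*e^{4*t}, (2*t + 1)*e^{4*t}, -4*t*e^{4*t}], [t*(4 - t)*e^{4*t}/2, t*e^{4*t}, (1 - 2*t)*e^{4*t}]]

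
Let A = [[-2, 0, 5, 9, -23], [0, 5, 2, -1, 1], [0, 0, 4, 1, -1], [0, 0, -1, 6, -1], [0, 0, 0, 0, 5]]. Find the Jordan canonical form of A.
The characteristic polynomial is det(xI - A) = (x - 5)^4(x + 2), so the eigenvalues are -2 (algebraic multiplicity 1), 5 (algebraic multiplicity 4).

For λ = -2: algebraic multiplicity 1 gives one 1×1 block.

For λ = 5: rank(A - 5I) = 3, rank((A - 5I)^2) = 2, rank((A - 5I)^3) = 1. The eigenspace has dimension 5 - 3 = 2, so there are 2 Jordan blocks; the rank sequence gives block sizes [3, 1].

Assembling the blocks gives the Jordan form J above.

J = [[-2, 0, 0, 0, 0], [0, 5, 1, 0, 0], [0, 0, 5, 1, 0], [0, 0, 0, 5, 0], [0, 0, 0, 0, 5]]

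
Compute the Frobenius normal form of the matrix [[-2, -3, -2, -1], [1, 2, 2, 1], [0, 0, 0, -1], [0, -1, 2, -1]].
The invariant factors of A (the non-unit diagonal entries of the Smith normal form of xI - A over ℚ[x]) are (x + 1)(x^3 + 2x - 4), each dividing the next. The characteristic polynomial is their product, (x + 1)(x^3 + 2x - 4).

The rational canonical form is the block-diagonal matrix of companion matrices C(f_i):
R = [[0, 0, 0, 4], [1, 0, 0, 2], [0, 1, 0, -2], [0, 0, 1, -1]].

Note the characteristic polynomial does not split into linear factors over ℚ, so A has no Jordan form over ℚ; the rational canonical form exists over any field.

R = [[0, 0, 0, 4], [1, 0, 0, 2], [0, 1, 0, -2], [0, 0, 1, -1]]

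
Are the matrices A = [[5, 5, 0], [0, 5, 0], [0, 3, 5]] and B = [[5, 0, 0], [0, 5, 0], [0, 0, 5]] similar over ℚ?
No.

Both have characteristic polynomial (x - 5)^3, but the minimal polynomial of A is (x - 5)^2 while the minimal polynomial of B is x - 5. The minimal polynomial is a similarity invariant, so A and B are not similar.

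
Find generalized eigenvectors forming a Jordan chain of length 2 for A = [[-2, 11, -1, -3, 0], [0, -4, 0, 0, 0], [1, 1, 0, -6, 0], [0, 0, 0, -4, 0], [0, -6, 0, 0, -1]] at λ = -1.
v_1 = [[1, 0, 0, 0, 0]]^T, v_2 = [[-1, 0, 1, 0, 0]]^T

We seek v_1 ∈ ker((A + I)^2) \ ker(A + I), then set v_{i+1} = (A + I) v_i.

One such chain is v_1 = [[1, 0, 0, 0, 0]]^T, v_2 = [[-1, 0, 1, 0, 0]]^T. Check: (A + I) v_2 = [[0, 0, 0, 0, 0]]^T = 0.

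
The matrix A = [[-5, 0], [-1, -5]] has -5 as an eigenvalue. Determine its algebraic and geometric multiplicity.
The characteristic polynomial is (x + 5)^2, so the factor x + 5 appears with exponent 2: the algebraic multiplicity is 2.

rank(A + 5I) = 1, so the eigenspace has dimension 2 - 1 = 1: the geometric multiplicity is 1.

Since 1 < 2, A is not diagonalizable.

algebraic multiplicity 2, geometric multiplicity 1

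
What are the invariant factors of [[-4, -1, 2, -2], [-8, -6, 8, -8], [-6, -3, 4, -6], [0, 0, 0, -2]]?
The Jordan structure of A has elementary divisors (x + 2)^2, (x + 2), (x + 2). Arranging the block sizes at each eigenvalue in decreasing order and taking row products gives the invariant factors.

Invariant factors (smallest first, each dividing the next): x + 2, x + 2, (x + 2)^2.

Check: the last factor (x + 2)^2 is the minimal polynomial, and the product (x + 2)^4 is the characteristic polynomial.

x + 2, x + 2, (x + 2)^2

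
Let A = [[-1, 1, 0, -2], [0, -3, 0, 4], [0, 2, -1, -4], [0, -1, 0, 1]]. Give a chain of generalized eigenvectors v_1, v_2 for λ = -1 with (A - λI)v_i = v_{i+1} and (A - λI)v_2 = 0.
We seek v_1 ∈ ker((A + I)^2) \ ker(A + I), then set v_{i+1} = (A + I) v_i.

One such chain is v_1 = [[0, 1, 0, 0]]^T, v_2 = [[1, -2, 2, -1]]^T. Check: (A + I) v_2 = [[0, 0, 0, 0]]^T = 0.

v_1 = [[0, 1, 0, 0]]^T, v_2 = [[1, -2, 2, -1]]^T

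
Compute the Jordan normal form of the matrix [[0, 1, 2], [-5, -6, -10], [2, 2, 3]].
J = [[-1, 1, 0], [0, -1, 0], [0, 0, -1]]

The characteristic polynomial is det(xI - A) = (x + 1)^3, so the eigenvalues are -1 (algebraic multiplicity 3).

For λ = -1: rank(A + I) = 1, rank((A + I)^2) = 0. The eigenspace has dimension 3 - 1 = 2, so there are 2 Jordan blocks; the rank sequence gives block sizes [2, 1].

Assembling the blocks gives the Jordan form J above.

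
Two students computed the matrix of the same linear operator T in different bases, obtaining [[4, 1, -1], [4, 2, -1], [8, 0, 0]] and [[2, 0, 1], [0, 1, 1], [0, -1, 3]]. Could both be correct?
Yes.

Two matrices over a field are similar if and only if they have the same invariant factors.

Both A and B have characteristic polynomial (x - 2)^3 and minimal polynomial (x - 2)^3. Computing further, both have invariant factors (x - 2)^3. Hence A and B are similar.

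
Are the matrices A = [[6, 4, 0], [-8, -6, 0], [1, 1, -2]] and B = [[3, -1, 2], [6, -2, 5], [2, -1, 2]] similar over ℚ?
trace(A) = -2 but trace(B) = 3. The trace is a similarity invariant, so A and B are not similar.

No.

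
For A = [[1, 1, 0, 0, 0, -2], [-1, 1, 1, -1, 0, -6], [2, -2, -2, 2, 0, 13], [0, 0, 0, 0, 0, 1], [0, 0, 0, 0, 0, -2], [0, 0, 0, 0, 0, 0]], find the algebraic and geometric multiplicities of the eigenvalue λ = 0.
The characteristic polynomial is x^6, so the factor x appears with exponent 6: the algebraic multiplicity is 6.

rank(A) = 3, so the eigenspace has dimension 6 - 3 = 3: the geometric multiplicity is 3.

Since 3 < 6, A is not diagonalizable.

algebraic multiplicity 6, geometric multiplicity 3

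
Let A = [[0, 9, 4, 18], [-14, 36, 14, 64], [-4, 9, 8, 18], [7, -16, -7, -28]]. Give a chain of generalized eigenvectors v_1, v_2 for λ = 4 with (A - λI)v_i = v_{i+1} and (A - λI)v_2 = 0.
We seek v_1 ∈ ker((A - 4I)^2) \ ker(A - 4I), then set v_{i+1} = (A - 4I) v_i.

One such chain is v_1 = [[0, 1, 0, 0]]^T, v_2 = [[9, 32, 9, -16]]^T. Check: (A - 4I) v_2 = [[0, 0, 0, 0]]^T = 0.

v_1 = [[0, 1, 0, 0]]^T, v_2 = [[9, 32, 9, -16]]^T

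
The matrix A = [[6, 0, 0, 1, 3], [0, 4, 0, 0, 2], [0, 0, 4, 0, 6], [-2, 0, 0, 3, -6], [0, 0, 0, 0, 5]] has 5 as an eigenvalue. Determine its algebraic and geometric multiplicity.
The characteristic polynomial is (x - 5)^2(x - 4)^3, so the factor x - 5 appears with exponent 2: the algebraic multiplicity is 2.

rank(A - 5I) = 3, so the eigenspace has dimension 5 - 3 = 2: the geometric multiplicity is 2.

algebraic multiplicity 2, geometric multiplicity 2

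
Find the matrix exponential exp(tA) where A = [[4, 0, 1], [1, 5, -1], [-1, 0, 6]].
A has Jordan form J = [[5, 1, 0], [0, 5, 0], [0, 0, 5]] with A = PJP^{-1}, so e^{tA} = P e^{tJ} P^{-1}.

For a Jordan block J_k(λ), e^{tJ_k(λ)} = e^{λt} · (I + tN + t^2 N^2/2! + ... + t^{k-1} N^{k-1}/(k-1)!) where N is the nilpotent superdiagonal part.

Assembling the blocks and conjugating back gives the entries of e^{tA} as shown above.

e^{tA} = [[(1 - t)*e^{5*t}, 0, t*e^{5*t}], [t*e^{5*t}, e^{5*t}, -t*e^{5*t}], [-t*e^{5*t}, 0, (t + 1)*e^{5*t}]]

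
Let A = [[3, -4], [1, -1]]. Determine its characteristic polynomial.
xI - A = [[x - 3, 4], [-1, x + 1]].

Expanding det(xI - A) along the first row:
det(xI - A) = + (x - 3)·det([[x + 1]]) - (4)·det([[-1]]).

Evaluating gives χ_A(x) = x^2 - 2x + 1 = (x - 1)^2.

χ_A(x) = (x - 1)^2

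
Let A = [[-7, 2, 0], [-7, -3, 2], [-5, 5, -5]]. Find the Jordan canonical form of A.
J = [[-5, 1, 0], [0, -5, 1], [0, 0, -5]]

The characteristic polynomial is det(xI - A) = (x + 5)^3, so the eigenvalues are -5 (algebraic multiplicity 3).

For λ = -5: rank(A + 5I) = 2, rank((A + 5I)^2) = 1, rank((A + 5I)^3) = 0. The eigenspace has dimension 3 - 2 = 1, so there is 1 Jordan block; the rank sequence gives block sizes [3].

Assembling the blocks gives the Jordan form J above.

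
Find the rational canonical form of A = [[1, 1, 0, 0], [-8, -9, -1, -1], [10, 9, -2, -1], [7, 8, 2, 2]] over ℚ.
The invariant factors of A (the non-unit diagonal entries of the Smith normal form of xI - A over ℚ[x]) are (x^2 + 4x - 1)^2, each dividing the next. The characteristic polynomial is their product, (x^2 + 4x - 1)^2.

The rational canonical form is the block-diagonal matrix of companion matrices C(f_i):
R = [[0, 0, 0, -1], [1, 0, 0, 8], [0, 1, 0, -14], [0, 0, 1, -8]].

Note the characteristic polynomial does not split into linear factors over ℚ, so A has no Jordan form over ℚ; the rational canonical form exists over any field.

R = [[0, 0, 0, -1], [1, 0, 0, 8], [0, 1, 0, -14], [0, 0, 1, -8]]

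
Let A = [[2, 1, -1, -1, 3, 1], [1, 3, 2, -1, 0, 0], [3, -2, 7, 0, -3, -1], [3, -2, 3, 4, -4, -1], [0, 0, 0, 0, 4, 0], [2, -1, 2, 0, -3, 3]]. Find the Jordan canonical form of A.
J = [[3, 0, 0, 0, 0, 0], [0, 4, 1, 0, 0, 0], [0, 0, 4, 1, 0, 0], [0, 0, 0, 4, 0, 0], [0, 0, 0, 0, 4, 1], [0, 0, 0, 0, 0, 4]]

The characteristic polynomial is det(xI - A) = (x - 4)^5(x - 3), so the eigenvalues are 3 (algebraic multiplicity 1), 4 (algebraic multiplicity 5).

For λ = 3: algebraic multiplicity 1 gives one 1×1 block.

For λ = 4: rank(A - 4I) = 4, rank((A - 4I)^2) = 2, rank((A - 4I)^3) = 1. The eigenspace has dimension 6 - 4 = 2, so there are 2 Jordan blocks; the rank sequence gives block sizes [3, 2].

Assembling the blocks gives the Jordan form J above.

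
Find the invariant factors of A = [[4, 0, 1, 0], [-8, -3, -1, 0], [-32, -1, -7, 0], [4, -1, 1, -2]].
x + 2, (x + 2)^3

The Jordan structure of A has elementary divisors (x + 2)^3, (x + 2). Arranging the block sizes at each eigenvalue in decreasing order and taking row products gives the invariant factors.

Invariant factors (smallest first, each dividing the next): x + 2, (x + 2)^3.

Check: the last factor (x + 2)^3 is the minimal polynomial, and the product (x + 2)^4 is the characteristic polynomial.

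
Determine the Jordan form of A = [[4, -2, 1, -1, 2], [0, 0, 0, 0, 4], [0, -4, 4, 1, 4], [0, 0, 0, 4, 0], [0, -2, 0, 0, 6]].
The characteristic polynomial is det(xI - A) = (x - 4)^4(x - 2), so the eigenvalues are 2 (algebraic multiplicity 1), 4 (algebraic multiplicity 4).

For λ = 2: algebraic multiplicity 1 gives one 1×1 block.

For λ = 4: rank(A - 4I) = 3, rank((A - 4I)^2) = 2, rank((A - 4I)^3) = 1. The eigenspace has dimension 5 - 3 = 2, so there are 2 Jordan blocks; the rank sequence gives block sizes [3, 1].

Assembling the blocks gives the Jordan form J above.

J = [[2, 0, 0, 0, 0], [0, 4, 1, 0, 0], [0, 0, 4, 1, 0], [0, 0, 0, 4, 0], [0, 0, 0, 0, 4]]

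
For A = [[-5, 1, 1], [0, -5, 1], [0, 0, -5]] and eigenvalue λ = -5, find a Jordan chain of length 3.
We seek v_1 ∈ ker((A + 5I)^3) \ ker((A + 5I)^2), then set v_{i+1} = (A + 5I) v_i.

One such chain is v_1 = [[0, -1, 1]]^T, v_2 = [[0, 1, 0]]^T, v_3 = [[1, 0, 0]]^T. Check: (A + 5I) v_3 = [[0, 0, 0]]^T = 0.

v_1 = [[0, -1, 1]]^T, v_2 = [[0, 1, 0]]^T, v_3 = [[1, 0, 0]]^T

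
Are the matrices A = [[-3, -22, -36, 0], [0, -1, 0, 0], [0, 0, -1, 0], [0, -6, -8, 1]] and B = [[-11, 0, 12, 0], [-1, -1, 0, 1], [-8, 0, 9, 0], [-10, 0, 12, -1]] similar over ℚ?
Both have characteristic polynomial (x - 1)(x + 1)^2(x + 3), but the minimal polynomial of A is (x - 1)(x + 1)(x + 3) while the minimal polynomial of B is (x - 1)(x + 1)^2(x + 3). The minimal polynomial is a similarity invariant, so A and B are not similar.

No.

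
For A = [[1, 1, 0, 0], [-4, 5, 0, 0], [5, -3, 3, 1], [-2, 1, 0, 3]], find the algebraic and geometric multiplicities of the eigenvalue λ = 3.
algebraic multiplicity 4, geometric multiplicity 2

The characteristic polynomial is (x - 3)^4, so the factor x - 3 appears with exponent 4: the algebraic multiplicity is 4.

rank(A - 3I) = 2, so the eigenspace has dimension 4 - 2 = 2: the geometric multiplicity is 2.

Since 2 < 4, A is not diagonalizable.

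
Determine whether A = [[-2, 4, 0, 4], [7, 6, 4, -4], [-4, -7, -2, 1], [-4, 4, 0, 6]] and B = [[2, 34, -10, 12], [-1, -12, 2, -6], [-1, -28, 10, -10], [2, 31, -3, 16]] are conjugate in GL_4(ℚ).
trace(A) = 8 but trace(B) = 16. The trace is a similarity invariant, so A and B are not similar.

No.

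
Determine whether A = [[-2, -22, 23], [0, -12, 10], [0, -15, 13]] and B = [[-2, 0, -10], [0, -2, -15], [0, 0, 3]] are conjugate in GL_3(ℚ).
No.

Both have characteristic polynomial (x - 3)(x + 2)^2, but the minimal polynomial of A is (x - 3)(x + 2)^2 while the minimal polynomial of B is (x - 3)(x + 2). The minimal polynomial is a similarity invariant, so A and B are not similar.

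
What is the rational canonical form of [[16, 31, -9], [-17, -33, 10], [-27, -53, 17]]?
The invariant factors of A (the non-unit diagonal entries of the Smith normal form of xI - A over ℚ[x]) are x^3 - 3x - 3, each dividing the next. The characteristic polynomial is their product, x^3 - 3x - 3.

The rational canonical form is the block-diagonal matrix of companion matrices C(f_i):
R = [[0, 0, 3], [1, 0, 3], [0, 1, 0]].

Note the characteristic polynomial does not split into linear factors over ℚ, so A has no Jordan form over ℚ; the rational canonical form exists over any field.

R = [[0, 0, 3], [1, 0, 3], [0, 1, 0]]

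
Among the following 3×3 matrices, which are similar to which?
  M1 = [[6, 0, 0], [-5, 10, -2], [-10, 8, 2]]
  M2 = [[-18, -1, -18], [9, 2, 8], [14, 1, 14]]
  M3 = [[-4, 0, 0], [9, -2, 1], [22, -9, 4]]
2 classes: {M1}, {M2, M3}

Characteristic polynomials: χ_{M1} = (x - 6)^3, χ_{M2} = (x - 1)^2(x + 4), χ_{M3} = (x - 1)^2(x + 4).

{M1}: invariant factors x - 6, (x - 6)^2.

{M2, M3}: invariant factors (x - 1)^2(x + 4).

Matrices are similar if and only if their invariant-factor lists agree; the partition into similarity classes is {M1}, {M2, M3}.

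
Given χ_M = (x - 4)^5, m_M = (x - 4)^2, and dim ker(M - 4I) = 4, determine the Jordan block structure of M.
Jordan blocks: (4, 2), (4, 1), (4, 1), (4, 1)

λ = 4: algebraic multiplicity 5 (exponent in χ_M), largest block size 2 (exponent in m_M), 4 blocks (geometric multiplicity). These force block sizes [2, 1, 1, 1].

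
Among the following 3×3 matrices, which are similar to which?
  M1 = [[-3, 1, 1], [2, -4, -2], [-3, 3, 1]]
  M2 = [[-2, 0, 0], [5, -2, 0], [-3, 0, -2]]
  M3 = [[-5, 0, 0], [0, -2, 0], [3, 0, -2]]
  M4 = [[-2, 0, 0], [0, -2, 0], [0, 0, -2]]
3 classes: {M1, M2}, {M3}, {M4}

Characteristic polynomials: χ_{M1} = (x + 2)^3, χ_{M2} = (x + 2)^3, χ_{M3} = (x + 2)^2(x + 5), χ_{M4} = (x + 2)^3.

{M1, M2}: invariant factors x + 2, (x + 2)^2.

{M3}: invariant factors x + 2, (x + 2)(x + 5).

{M4}: invariant factors x + 2, x + 2, x + 2.

Matrices are similar if and only if their invariant-factor lists agree; the partition into similarity classes is {M1, M2}, {M3}, {M4}.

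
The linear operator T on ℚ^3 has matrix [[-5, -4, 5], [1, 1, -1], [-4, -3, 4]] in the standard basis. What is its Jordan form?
J = [[0, 1, 0], [0, 0, 1], [0, 0, 0]]

The characteristic polynomial is det(xI - A) = x^3, so the eigenvalues are 0 (algebraic multiplicity 3).

For λ = 0: rank(A) = 2, rank(A^2) = 1, rank(A^3) = 0. The eigenspace has dimension 3 - 2 = 1, so there is 1 Jordan block; the rank sequence gives block sizes [3].

Assembling the blocks gives the Jordan form J above.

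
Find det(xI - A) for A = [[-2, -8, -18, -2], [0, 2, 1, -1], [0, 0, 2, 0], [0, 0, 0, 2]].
χ_A(x) = (x - 2)^3(x + 2)

xI - A = [[x + 2, 8, 18, 2], [0, x - 2, -1, 1], [0, 0, x - 2, 0], [0, 0, 0, x - 2]].

Expanding det(xI - A) along the first row:
det(xI - A) = + (x + 2)·det([[x - 2, -1, 1], [0, x - 2, 0], [0, 0, x - 2]]) - (8)·det([[0, -1, 1], [0, x - 2, 0], [0, 0, x - 2]]) + (18)·det([[0, x - 2, 1], [0, 0, 0], [0, 0, x - 2]]) - (2)·det([[0, x - 2, -1], [0, 0, x - 2], [0, 0, 0]]).

Evaluating gives χ_A(x) = x^4 - 4x^3 + 16x - 16 = (x - 2)^3(x + 2).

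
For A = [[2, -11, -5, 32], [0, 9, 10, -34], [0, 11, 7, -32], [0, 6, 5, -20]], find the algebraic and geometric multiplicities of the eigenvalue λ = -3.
The characteristic polynomial is (x - 2)^2(x + 3)^2, so the factor x + 3 appears with exponent 2: the algebraic multiplicity is 2.

rank(A + 3I) = 3, so the eigenspace has dimension 4 - 3 = 1: the geometric multiplicity is 1.

Since 1 < 2, A is not diagonalizable.

algebraic multiplicity 2, geometric multiplicity 1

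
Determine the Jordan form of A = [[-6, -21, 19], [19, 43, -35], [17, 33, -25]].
The characteristic polynomial is det(xI - A) = (x - 4)^3, so the eigenvalues are 4 (algebraic multiplicity 3).

For λ = 4: rank(A - 4I) = 2, rank((A - 4I)^2) = 1, rank((A - 4I)^3) = 0. The eigenspace has dimension 3 - 2 = 1, so there is 1 Jordan block; the rank sequence gives block sizes [3].

Assembling the blocks gives the Jordan form J above.

J = [[4, 1, 0], [0, 4, 1], [0, 0, 4]]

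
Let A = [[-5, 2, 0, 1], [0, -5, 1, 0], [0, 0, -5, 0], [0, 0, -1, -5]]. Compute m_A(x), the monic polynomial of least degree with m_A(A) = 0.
m_A(x) = (x + 5)^3

The characteristic polynomial factors as (x + 5)^4. The minimal polynomial is ∏(x - λ)^{k_λ} where k_λ is the size of the largest Jordan block at λ.

For λ = -5: rank(A + 5I) = 2, and the largest Jordan block has size 3 (the smallest k with rank((A + 5I)^k) = rank((A + 5I)^(k+1))).

So m_A(x) = (x + 5)^3.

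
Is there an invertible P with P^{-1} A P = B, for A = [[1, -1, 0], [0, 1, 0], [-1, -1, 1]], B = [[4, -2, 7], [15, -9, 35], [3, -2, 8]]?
Both have characteristic polynomial (x - 1)^3, but the minimal polynomial of A is (x - 1)^3 while the minimal polynomial of B is (x - 1)^2. The minimal polynomial is a similarity invariant, so A and B are not similar.

No.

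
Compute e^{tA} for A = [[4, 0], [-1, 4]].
e^{tA} = [[e^{4*t}, 0], [-t*e^{4*t}, e^{4*t}]]

A has Jordan form J = [[4, 1], [0, 4]] with A = PJP^{-1}, so e^{tA} = P e^{tJ} P^{-1}.

For a Jordan block J_k(λ), e^{tJ_k(λ)} = e^{λt} · (I + tN + t^2 N^2/2! + ... + t^{k-1} N^{k-1}/(k-1)!) where N is the nilpotent superdiagonal part.

Assembling the blocks and conjugating back gives the entries of e^{tA} as shown above.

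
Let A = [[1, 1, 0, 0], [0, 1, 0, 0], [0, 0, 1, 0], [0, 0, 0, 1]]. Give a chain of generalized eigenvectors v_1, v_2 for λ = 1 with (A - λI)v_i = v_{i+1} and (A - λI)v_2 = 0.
We seek v_1 ∈ ker((A - I)^2) \ ker(A - I), then set v_{i+1} = (A - I) v_i.

One such chain is v_1 = [[0, 1, 0, 0]]^T, v_2 = [[1, 0, 0, 0]]^T. Check: (A - I) v_2 = [[0, 0, 0, 0]]^T = 0.

v_1 = [[0, 1, 0, 0]]^T, v_2 = [[1, 0, 0, 0]]^T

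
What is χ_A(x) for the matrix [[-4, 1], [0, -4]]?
xI - A = [[x + 4, -1], [0, x + 4]].

Expanding det(xI - A) along the first row:
det(xI - A) = + (x + 4)·det([[x + 4]]) - (-1)·det([[0]]).

Evaluating gives χ_A(x) = x^2 + 8x + 16 = (x + 4)^2.

χ_A(x) = (x + 4)^2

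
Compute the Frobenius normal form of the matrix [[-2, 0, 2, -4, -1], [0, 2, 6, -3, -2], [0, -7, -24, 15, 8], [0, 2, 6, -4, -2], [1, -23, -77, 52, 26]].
The invariant factors of A (the non-unit diagonal entries of the Smith normal form of xI - A over ℚ[x]) are (x + 1)^2(x^3 - 4x + 2), each dividing the next. The characteristic polynomial is their product, (x + 1)^2(x^3 - 4x + 2).

The rational canonical form is the block-diagonal matrix of companion matrices C(f_i):
R = [[0, 0, 0, 0, -2], [1, 0, 0, 0, 0], [0, 1, 0, 0, 6], [0, 0, 1, 0, 3], [0, 0, 0, 1, -2]].

Note the characteristic polynomial does not split into linear factors over ℚ, so A has no Jordan form over ℚ; the rational canonical form exists over any field.

R = [[0, 0, 0, 0, -2], [1, 0, 0, 0, 0], [0, 1, 0, 0, 6], [0, 0, 1, 0, 3], [0, 0, 0, 1, -2]]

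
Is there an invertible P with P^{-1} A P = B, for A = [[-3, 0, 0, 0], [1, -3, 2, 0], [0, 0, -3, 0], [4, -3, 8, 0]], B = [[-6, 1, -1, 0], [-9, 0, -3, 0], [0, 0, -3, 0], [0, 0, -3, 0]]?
Yes.

Two matrices over a field are similar if and only if they have the same invariant factors.

Both A and B have characteristic polynomial x(x + 3)^3 and minimal polynomial x(x + 3)^2. Computing further, both have invariant factors x + 3, x(x + 3)^2. Hence A and B are similar.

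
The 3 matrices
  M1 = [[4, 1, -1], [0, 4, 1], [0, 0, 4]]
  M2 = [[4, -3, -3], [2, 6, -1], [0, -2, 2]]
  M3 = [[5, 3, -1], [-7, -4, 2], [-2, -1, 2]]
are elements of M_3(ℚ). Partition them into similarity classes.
Characteristic polynomials: χ_{M1} = (x - 4)^3, χ_{M2} = (x - 4)^3, χ_{M3} = (x - 1)^3.

{M1, M2}: invariant factors (x - 4)^3.

{M3}: invariant factors (x - 1)^3.

Matrices are similar if and only if their invariant-factor lists agree; the partition into similarity classes is {M1, M2}, {M3}.

2 classes: {M1, M2}, {M3}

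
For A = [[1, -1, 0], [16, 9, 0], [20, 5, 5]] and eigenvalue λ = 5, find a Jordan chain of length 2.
We seek v_1 ∈ ker((A - 5I)^2) \ ker(A - 5I), then set v_{i+1} = (A - 5I) v_i.

One such chain is v_1 = [[0, 1, 1]]^T, v_2 = [[-1, 4, 5]]^T. Check: (A - 5I) v_2 = [[0, 0, 0]]^T = 0.

v_1 = [[0, 1, 1]]^T, v_2 = [[-1, 4, 5]]^T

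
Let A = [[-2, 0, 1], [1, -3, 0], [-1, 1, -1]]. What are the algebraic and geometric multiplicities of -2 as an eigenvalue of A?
algebraic multiplicity 3, geometric multiplicity 1

The characteristic polynomial is (x + 2)^3, so the factor x + 2 appears with exponent 3: the algebraic multiplicity is 3.

rank(A + 2I) = 2, so the eigenspace has dimension 3 - 2 = 1: the geometric multiplicity is 1.

Since 1 < 3, A is not diagonalizable.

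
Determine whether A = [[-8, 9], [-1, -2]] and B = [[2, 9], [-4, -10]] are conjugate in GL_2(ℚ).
trace(A) = -10 but trace(B) = -8. The trace is a similarity invariant, so A and B are not similar.

No.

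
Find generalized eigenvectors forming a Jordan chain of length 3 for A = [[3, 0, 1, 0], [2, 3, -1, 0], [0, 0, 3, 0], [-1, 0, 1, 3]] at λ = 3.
v_1 = [[0, -1, 1, 2]]^T, v_2 = [[1, -1, 0, 1]]^T, v_3 = [[0, 2, 0, -1]]^T

We seek v_1 ∈ ker((A - 3I)^3) \ ker((A - 3I)^2), then set v_{i+1} = (A - 3I) v_i.

One such chain is v_1 = [[0, -1, 1, 2]]^T, v_2 = [[1, -1, 0, 1]]^T, v_3 = [[0, 2, 0, -1]]^T. Check: (A - 3I) v_3 = [[0, 0, 0, 0]]^T = 0.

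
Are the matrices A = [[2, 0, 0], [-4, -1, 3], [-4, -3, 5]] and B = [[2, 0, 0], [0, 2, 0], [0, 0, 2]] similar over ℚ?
Both have characteristic polynomial (x - 2)^3, but the minimal polynomial of A is (x - 2)^2 while the minimal polynomial of B is x - 2. The minimal polynomial is a similarity invariant, so A and B are not similar.

No.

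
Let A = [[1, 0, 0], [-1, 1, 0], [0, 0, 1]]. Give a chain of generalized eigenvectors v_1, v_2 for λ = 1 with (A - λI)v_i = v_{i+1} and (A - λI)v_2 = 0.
We seek v_1 ∈ ker((A - I)^2) \ ker(A - I), then set v_{i+1} = (A - I) v_i.

One such chain is v_1 = [[-1, 0, 0]]^T, v_2 = [[0, 1, 0]]^T. Check: (A - I) v_2 = [[0, 0, 0]]^T = 0.

v_1 = [[-1, 0, 0]]^T, v_2 = [[0, 1, 0]]^T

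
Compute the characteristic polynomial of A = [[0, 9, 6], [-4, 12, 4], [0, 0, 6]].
χ_A(x) = (x - 6)^3

xI - A = [[x, -9, -6], [4, x - 12, -4], [0, 0, x - 6]].

Expanding det(xI - A) along the first row:
det(xI - A) = + (x)·det([[x - 12, -4], [0, x - 6]]) - (-9)·det([[4, -4], [0, x - 6]]) + (-6)·det([[4, x - 12], [0, 0]]).

Evaluating gives χ_A(x) = x^3 - 18x^2 + 108x - 216 = (x - 6)^3.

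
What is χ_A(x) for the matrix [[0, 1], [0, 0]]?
χ_A(x) = x^2

xI - A = [[x, -1], [0, x]].

Expanding det(xI - A) along the first row:
det(xI - A) = + (x)·det([[x]]) - (-1)·det([[0]]).

Evaluating gives χ_A(x) = x^2.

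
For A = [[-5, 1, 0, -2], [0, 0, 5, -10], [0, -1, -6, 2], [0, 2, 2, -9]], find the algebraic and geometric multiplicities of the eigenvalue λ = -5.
The characteristic polynomial is (x + 5)^4, so the factor x + 5 appears with exponent 4: the algebraic multiplicity is 4.

rank(A + 5I) = 2, so the eigenspace has dimension 4 - 2 = 2: the geometric multiplicity is 2.

Since 2 < 4, A is not diagonalizable.

algebraic multiplicity 4, geometric multiplicity 2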